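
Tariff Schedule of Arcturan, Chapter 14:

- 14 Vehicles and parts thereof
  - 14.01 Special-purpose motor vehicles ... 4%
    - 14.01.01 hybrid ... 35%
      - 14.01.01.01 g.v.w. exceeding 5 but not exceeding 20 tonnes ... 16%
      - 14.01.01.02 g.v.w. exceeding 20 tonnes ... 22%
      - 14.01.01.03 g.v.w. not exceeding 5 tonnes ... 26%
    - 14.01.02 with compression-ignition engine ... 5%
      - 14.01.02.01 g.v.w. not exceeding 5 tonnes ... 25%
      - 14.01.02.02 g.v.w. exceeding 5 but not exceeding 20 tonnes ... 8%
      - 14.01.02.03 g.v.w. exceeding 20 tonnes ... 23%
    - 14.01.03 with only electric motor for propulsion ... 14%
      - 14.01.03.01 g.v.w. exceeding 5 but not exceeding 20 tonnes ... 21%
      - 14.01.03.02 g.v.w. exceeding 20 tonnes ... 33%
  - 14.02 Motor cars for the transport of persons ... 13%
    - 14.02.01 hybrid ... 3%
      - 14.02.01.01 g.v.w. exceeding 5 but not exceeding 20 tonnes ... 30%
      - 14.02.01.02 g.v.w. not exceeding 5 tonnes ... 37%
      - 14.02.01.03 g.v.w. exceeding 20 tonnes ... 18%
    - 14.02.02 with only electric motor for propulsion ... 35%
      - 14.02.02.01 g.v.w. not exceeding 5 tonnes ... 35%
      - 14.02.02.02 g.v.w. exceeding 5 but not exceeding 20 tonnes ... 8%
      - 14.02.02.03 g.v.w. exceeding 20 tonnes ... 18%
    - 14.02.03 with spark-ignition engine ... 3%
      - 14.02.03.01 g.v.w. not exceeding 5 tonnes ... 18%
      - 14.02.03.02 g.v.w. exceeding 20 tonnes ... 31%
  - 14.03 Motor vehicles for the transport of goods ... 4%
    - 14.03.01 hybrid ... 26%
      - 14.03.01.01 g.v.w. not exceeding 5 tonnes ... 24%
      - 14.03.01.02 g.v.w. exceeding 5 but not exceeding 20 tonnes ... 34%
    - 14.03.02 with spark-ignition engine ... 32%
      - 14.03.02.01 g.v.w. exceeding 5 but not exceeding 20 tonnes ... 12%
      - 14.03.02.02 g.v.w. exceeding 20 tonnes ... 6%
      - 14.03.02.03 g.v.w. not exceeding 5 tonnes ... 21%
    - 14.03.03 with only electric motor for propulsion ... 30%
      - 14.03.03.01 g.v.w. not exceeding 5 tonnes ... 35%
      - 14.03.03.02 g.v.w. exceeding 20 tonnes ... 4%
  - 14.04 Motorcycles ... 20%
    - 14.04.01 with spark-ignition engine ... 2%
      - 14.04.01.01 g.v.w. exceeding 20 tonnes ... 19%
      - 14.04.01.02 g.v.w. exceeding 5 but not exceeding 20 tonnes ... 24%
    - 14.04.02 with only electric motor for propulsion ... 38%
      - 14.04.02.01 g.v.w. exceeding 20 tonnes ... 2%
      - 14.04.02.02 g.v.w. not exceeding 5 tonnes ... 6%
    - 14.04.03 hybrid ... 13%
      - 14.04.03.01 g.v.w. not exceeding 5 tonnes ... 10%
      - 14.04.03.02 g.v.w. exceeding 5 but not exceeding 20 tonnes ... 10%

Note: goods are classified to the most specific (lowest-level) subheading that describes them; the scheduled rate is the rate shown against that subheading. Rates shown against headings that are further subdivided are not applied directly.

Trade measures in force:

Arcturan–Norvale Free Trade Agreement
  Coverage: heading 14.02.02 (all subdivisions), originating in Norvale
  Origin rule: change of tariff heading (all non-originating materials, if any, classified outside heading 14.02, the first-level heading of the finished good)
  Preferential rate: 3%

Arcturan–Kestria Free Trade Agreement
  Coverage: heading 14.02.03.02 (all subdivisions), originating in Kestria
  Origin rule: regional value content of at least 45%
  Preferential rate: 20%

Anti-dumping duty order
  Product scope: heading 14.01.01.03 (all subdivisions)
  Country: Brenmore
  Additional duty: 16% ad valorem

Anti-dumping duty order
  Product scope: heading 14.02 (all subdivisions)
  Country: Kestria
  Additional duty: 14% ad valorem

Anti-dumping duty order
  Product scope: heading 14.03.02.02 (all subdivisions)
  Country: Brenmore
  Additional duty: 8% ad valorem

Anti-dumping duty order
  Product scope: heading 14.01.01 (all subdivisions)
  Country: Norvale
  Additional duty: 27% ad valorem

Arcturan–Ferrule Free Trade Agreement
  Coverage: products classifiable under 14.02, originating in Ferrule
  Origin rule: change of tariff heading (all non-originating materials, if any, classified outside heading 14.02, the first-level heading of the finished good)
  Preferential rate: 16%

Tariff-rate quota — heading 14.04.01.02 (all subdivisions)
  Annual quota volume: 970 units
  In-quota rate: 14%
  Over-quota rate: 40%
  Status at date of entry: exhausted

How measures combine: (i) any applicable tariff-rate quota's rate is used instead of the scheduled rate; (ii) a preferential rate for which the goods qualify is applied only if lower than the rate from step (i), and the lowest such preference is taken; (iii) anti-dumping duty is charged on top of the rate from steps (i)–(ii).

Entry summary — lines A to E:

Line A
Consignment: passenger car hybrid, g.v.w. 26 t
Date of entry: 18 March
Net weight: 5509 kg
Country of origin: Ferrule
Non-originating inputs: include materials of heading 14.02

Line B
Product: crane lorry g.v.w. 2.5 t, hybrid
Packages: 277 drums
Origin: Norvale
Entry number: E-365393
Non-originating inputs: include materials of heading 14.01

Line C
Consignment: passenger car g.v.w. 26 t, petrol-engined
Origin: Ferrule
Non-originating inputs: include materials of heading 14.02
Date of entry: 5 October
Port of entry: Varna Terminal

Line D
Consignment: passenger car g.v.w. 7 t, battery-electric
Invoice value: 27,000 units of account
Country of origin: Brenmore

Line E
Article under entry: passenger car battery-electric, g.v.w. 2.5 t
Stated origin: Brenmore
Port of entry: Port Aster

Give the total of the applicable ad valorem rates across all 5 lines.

145%

Line A: passenger car → 14.02; hybrid → 14.02.01; g.v.w. 26 t → 14.02.01.03. Scheduled 18%. Ferrule agreement on 14.02: CTH not met. → 18%.
Line B: crane lorry → 14.01; hybrid → 14.01.01; g.v.w. 2.5 t → 14.01.01.03. Scheduled 26%. Norvale agreement on 14.02.02: 14.01.01.03 not covered; anti-dumping (Norvale, 14.01.01): +27%; total 26% + 27% = 53%. → 53%.
Line C: passenger car → 14.02; petrol-engined → 14.02.03; g.v.w. 26 t → 14.02.03.02. Scheduled 31%. Ferrule agreement on 14.02: CTH not met. → 31%.
Line D: passenger car → 14.02; battery-electric → 14.02.02; g.v.w. 7 t → 14.02.02.02. Scheduled 8%. No special measure applies. → 8%.
Line E: passenger car → 14.02; battery-electric → 14.02.02; g.v.w. 2.5 t → 14.02.02.01. Scheduled 35%. No special measure applies. → 35%.
Sum: 18% + 53% + 31% + 8% + 35% = 145%.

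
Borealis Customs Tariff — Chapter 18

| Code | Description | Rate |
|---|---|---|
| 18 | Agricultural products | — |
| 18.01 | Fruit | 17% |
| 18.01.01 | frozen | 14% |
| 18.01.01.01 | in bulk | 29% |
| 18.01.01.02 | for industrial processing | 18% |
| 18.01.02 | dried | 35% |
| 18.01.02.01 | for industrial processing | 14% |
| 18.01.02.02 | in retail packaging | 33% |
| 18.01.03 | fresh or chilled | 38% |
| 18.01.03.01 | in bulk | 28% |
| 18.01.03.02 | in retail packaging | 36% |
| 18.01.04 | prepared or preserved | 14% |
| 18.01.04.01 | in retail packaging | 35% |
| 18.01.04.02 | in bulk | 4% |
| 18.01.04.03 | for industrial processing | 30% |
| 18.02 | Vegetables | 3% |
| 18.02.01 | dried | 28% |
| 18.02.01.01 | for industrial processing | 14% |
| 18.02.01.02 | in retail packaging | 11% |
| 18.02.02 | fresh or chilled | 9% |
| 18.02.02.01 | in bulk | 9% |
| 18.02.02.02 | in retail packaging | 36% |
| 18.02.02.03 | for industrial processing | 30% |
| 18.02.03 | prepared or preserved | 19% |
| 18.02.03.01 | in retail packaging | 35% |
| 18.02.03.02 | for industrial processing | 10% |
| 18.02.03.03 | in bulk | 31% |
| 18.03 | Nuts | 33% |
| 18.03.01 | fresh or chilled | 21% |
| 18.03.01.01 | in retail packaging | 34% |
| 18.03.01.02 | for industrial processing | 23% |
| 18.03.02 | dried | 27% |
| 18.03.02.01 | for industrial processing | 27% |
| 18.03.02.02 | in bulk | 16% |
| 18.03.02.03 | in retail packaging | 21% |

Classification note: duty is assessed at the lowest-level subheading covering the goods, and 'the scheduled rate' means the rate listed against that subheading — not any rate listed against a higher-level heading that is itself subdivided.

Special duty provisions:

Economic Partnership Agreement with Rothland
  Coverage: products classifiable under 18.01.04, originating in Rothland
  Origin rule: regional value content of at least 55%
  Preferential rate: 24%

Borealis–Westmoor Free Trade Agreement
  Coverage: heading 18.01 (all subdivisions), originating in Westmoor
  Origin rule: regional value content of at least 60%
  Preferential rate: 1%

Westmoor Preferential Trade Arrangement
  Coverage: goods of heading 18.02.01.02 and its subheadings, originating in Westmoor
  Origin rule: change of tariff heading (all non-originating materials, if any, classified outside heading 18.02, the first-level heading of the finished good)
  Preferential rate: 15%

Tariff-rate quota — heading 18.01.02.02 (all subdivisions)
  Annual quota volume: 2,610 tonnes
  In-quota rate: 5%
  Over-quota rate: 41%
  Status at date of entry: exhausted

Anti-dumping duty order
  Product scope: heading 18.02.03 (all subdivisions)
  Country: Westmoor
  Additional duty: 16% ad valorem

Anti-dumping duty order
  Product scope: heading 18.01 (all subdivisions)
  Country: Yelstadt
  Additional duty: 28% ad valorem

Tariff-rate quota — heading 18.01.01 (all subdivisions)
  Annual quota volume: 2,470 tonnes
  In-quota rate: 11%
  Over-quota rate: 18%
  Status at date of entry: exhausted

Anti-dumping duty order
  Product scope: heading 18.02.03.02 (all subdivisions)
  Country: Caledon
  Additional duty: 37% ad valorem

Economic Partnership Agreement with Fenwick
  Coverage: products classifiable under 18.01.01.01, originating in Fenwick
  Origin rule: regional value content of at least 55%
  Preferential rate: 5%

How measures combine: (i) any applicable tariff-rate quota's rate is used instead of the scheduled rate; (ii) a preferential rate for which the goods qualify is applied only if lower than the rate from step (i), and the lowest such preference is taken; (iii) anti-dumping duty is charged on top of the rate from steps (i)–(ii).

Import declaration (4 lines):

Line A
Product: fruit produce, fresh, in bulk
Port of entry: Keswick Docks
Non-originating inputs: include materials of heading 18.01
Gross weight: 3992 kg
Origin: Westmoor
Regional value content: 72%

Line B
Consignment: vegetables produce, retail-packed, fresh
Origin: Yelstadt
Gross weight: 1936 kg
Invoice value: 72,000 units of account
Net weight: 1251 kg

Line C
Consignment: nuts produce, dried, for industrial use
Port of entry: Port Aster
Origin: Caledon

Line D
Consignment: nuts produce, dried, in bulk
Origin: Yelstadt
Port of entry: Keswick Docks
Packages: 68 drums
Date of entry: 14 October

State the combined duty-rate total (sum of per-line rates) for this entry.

80%

Line A: fruit → 18.01; fresh → 18.01.03; in bulk → 18.01.03.01. Scheduled 28%. Westmoor agreement on 18.01: RVC ≥ 60% → 1% available; Westmoor agreement on 18.02.01.02: 18.01.03.01 not covered; preferential 1%. → 1%.
Line B: vegetables → 18.02; fresh → 18.02.02; retail-packed → 18.02.02.02. Scheduled 36%. No special measure applies. → 36%.
Line C: nuts → 18.03; dried → 18.03.02; for industrial use → 18.03.02.01. Scheduled 27%. No special measure applies. → 27%.
Line D: nuts → 18.03; dried → 18.03.02; in bulk → 18.03.02.02. Scheduled 16%. No special measure applies. → 16%.
Sum: 1% + 36% + 27% + 16% = 80%.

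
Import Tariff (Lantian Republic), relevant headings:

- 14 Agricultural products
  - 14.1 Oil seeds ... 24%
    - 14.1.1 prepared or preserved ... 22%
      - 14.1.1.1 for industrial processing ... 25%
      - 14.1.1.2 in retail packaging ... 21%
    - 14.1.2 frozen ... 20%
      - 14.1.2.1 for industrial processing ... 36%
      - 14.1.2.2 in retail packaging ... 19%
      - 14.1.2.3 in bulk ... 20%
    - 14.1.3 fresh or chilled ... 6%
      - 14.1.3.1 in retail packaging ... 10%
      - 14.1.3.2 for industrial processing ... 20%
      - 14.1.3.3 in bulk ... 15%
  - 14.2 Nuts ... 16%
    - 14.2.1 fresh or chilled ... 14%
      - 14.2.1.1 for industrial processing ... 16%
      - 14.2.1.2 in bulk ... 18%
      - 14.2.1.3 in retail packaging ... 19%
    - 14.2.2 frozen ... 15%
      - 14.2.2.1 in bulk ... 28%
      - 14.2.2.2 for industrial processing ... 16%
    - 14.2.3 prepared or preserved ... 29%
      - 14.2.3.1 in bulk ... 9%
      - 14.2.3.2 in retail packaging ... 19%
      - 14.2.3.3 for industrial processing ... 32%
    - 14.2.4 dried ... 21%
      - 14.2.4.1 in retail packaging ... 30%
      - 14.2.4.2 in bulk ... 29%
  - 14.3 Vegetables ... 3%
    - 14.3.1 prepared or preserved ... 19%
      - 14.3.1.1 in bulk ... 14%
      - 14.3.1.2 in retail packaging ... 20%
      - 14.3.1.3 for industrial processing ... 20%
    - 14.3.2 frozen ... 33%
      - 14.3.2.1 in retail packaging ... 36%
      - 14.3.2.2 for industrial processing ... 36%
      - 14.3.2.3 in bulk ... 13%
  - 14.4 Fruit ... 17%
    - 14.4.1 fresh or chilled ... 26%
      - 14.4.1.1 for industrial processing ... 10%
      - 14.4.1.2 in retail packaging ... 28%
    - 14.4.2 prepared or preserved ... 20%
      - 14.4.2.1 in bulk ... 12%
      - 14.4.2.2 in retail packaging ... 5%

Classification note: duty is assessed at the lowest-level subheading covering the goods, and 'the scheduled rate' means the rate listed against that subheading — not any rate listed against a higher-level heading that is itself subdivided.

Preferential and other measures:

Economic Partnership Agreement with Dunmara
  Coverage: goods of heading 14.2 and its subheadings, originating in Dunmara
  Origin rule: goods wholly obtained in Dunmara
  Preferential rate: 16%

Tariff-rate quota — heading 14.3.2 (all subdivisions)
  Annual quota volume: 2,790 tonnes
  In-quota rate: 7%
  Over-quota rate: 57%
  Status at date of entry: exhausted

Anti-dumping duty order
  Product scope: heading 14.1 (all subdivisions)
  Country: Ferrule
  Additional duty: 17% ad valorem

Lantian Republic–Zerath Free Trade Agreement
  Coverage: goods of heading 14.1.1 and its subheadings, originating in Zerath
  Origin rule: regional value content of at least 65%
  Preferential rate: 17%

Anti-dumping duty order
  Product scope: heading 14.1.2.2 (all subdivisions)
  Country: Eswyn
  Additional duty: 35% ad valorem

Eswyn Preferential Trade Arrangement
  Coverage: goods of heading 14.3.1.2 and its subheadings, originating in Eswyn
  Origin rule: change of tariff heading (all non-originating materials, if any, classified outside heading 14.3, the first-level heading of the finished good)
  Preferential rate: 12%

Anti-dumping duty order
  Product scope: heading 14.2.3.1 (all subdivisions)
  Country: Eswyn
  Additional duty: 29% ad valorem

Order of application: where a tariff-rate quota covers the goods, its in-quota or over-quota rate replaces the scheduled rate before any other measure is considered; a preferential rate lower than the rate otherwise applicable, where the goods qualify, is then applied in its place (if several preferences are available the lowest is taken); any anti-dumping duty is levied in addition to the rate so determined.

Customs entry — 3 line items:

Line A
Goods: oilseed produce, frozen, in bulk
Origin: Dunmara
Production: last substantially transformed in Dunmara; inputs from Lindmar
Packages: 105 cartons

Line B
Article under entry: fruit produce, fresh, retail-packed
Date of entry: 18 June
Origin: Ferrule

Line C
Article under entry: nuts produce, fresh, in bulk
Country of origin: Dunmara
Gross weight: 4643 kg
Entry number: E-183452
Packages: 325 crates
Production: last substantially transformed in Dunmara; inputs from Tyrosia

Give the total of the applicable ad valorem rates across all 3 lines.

66%

Line A: oilseed → 14.1; frozen → 14.1.2; in bulk → 14.1.2.3. Scheduled 20%. Dunmara agreement on 14.2: 14.1.2.3 not covered. → 20%.
Line B: fruit → 14.4; fresh → 14.4.1; retail-packed → 14.4.1.2. Scheduled 28%. No special measure applies. → 28%.
Line C: nuts → 14.2; fresh → 14.2.1; in bulk → 14.2.1.2. Scheduled 18%. Dunmara agreement on 14.2: not wholly obtained. → 18%.
Sum: 20% + 28% + 18% = 66%.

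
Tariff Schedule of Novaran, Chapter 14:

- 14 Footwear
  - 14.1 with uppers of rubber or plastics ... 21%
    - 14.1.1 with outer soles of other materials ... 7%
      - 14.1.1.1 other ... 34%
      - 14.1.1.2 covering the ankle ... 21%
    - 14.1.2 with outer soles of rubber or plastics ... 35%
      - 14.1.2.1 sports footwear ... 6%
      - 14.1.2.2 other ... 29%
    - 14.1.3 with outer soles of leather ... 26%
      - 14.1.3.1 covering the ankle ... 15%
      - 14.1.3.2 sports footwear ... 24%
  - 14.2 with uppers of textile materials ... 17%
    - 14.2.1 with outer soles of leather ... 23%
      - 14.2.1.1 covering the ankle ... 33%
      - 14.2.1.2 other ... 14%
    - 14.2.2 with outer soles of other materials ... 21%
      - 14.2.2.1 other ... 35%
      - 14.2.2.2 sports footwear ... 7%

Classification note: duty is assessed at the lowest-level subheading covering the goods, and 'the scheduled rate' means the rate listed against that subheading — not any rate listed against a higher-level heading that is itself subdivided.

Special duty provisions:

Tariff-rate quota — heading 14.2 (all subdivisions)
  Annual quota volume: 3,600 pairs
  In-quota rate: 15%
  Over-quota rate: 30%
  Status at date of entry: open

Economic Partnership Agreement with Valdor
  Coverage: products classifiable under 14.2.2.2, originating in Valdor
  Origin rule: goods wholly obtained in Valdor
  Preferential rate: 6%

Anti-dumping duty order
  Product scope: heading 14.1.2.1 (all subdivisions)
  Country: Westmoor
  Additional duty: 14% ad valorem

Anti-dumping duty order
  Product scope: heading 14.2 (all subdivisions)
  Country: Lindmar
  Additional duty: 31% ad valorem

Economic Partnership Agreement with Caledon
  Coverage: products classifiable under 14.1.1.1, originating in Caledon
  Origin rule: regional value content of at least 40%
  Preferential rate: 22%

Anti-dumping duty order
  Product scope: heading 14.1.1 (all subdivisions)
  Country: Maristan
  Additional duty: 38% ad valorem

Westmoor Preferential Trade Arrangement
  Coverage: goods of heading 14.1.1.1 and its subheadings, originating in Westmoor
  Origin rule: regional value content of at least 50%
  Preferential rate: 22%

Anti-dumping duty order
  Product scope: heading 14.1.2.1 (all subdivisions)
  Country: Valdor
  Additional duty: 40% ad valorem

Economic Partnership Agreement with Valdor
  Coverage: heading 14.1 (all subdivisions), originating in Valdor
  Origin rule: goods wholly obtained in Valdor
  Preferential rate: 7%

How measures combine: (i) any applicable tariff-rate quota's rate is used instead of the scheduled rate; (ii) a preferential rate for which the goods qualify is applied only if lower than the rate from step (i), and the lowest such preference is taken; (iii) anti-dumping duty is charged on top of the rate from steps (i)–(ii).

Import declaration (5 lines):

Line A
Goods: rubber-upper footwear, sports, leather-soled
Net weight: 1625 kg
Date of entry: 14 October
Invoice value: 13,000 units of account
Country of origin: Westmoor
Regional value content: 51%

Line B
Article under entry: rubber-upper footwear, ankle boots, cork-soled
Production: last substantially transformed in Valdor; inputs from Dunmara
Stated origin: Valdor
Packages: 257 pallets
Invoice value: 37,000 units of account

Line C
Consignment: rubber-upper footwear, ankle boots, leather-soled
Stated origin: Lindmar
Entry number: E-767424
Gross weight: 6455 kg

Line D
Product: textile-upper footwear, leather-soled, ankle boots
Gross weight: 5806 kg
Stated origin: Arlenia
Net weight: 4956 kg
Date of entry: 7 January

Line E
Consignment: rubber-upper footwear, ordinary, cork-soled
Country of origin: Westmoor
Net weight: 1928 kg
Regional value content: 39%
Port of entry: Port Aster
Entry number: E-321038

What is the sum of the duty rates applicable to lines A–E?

109%

Line A: rubber-upper → 14.1; leather-soled → 14.1.3; sports → 14.1.3.2. Scheduled 24%. Westmoor agreement on 14.1.1.1: 14.1.3.2 not covered. → 24%.
Line B: rubber-upper → 14.1; cork-soled → 14.1.1; ankle boots → 14.1.1.2. Scheduled 21%. Valdor agreement on 14.2.2.2: 14.1.1.2 not covered; Valdor agreement on 14.1: not wholly obtained. → 21%.
Line C: rubber-upper → 14.1; leather-soled → 14.1.3; ankle boots → 14.1.3.1. Scheduled 15%. No special measure applies. → 15%.
Line D: textile-upper → 14.2; leather-soled → 14.2.1; ankle boots → 14.2.1.1. Scheduled 33%. quota on 14.2 open → in-quota 15%. → 15%.
Line E: rubber-upper → 14.1; cork-soled → 14.1.1; ordinary → 14.1.1.1. Scheduled 34%. Westmoor agreement on 14.1.1.1: RVC < 50%. → 34%.
Sum: 24% + 21% + 15% + 15% + 34% = 109%.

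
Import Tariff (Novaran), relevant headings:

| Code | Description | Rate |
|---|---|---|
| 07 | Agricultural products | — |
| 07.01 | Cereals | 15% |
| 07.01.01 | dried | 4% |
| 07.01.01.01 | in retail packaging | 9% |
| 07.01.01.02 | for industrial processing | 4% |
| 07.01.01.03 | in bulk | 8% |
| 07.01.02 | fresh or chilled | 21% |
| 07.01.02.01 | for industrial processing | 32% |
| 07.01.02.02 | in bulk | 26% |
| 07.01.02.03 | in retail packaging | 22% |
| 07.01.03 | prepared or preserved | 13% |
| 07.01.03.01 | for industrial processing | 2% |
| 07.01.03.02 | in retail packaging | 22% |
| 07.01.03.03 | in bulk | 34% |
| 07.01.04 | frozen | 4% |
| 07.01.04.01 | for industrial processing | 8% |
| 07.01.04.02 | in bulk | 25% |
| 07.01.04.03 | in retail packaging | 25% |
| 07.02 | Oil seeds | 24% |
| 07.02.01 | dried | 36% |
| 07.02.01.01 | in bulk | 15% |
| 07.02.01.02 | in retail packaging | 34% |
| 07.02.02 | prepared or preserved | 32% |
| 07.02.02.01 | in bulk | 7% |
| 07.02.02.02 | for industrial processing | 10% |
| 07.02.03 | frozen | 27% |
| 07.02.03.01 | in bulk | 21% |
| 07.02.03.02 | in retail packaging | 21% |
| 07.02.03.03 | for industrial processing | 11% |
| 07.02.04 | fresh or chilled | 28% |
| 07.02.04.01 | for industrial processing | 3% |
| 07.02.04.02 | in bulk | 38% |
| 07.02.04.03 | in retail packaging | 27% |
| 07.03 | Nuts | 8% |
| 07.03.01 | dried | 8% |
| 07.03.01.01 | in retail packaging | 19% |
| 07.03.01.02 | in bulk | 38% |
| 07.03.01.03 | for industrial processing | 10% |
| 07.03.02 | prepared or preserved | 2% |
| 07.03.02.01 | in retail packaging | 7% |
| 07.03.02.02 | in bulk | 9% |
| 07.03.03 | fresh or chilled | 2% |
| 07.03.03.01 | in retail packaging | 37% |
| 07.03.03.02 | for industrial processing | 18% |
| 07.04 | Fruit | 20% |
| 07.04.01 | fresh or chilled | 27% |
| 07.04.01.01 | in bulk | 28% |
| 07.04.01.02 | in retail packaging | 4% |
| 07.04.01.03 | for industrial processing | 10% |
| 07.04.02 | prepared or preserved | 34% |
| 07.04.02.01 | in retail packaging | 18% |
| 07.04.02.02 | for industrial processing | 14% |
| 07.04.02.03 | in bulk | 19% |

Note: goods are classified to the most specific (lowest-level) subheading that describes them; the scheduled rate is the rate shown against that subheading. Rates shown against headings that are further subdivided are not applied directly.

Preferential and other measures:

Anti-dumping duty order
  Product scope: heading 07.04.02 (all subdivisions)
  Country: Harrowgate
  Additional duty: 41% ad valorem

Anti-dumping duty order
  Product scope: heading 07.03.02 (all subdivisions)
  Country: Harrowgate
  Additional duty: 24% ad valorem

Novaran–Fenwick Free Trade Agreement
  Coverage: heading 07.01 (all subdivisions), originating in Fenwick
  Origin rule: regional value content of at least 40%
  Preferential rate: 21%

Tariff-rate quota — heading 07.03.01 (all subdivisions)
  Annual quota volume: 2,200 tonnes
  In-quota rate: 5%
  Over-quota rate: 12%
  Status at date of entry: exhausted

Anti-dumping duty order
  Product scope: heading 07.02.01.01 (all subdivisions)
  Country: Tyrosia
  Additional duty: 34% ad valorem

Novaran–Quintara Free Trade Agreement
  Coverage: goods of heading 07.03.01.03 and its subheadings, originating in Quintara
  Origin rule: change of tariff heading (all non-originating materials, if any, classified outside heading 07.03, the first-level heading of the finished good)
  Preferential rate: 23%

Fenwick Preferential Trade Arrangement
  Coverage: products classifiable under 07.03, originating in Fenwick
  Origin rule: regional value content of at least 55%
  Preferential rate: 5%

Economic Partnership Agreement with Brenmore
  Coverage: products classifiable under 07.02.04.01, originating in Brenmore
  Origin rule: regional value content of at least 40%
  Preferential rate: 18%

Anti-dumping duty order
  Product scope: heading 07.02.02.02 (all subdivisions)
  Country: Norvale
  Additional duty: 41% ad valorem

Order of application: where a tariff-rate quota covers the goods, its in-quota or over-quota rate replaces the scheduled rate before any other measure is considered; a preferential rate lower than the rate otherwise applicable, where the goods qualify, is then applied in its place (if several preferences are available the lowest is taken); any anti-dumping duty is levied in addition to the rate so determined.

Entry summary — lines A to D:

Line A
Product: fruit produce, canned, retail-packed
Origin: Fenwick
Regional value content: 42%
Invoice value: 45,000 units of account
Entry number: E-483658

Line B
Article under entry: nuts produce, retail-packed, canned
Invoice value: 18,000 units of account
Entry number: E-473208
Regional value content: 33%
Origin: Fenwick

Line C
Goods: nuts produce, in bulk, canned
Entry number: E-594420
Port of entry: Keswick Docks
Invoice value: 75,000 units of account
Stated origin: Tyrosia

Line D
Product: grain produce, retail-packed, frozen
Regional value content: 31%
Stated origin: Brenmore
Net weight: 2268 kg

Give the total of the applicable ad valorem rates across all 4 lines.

Line A: fruit → 07.04; canned → 07.04.02; retail-packed → 07.04.02.01. Scheduled 18%. Fenwick agreement on 07.01: 07.04.02.01 not covered; Fenwick agreement on 07.03: 07.04.02.01 not covered. → 18%.
Line B: nuts → 07.03; canned → 07.03.02; retail-packed → 07.03.02.01. Scheduled 7%. Fenwick agreement on 07.01: 07.03.02.01 not covered; Fenwick agreement on 07.03: RVC < 55%. → 7%.
Line C: nuts → 07.03; canned → 07.03.02; in bulk → 07.03.02.02. Scheduled 9%. No special measure applies. → 9%.
Line D: grain → 07.01; frozen → 07.01.04; retail-packed → 07.01.04.03. Scheduled 25%. Brenmore agreement on 07.02.04.01: 07.01.04.03 not covered. → 25%.
Sum: 18% + 7% + 9% + 25% = 59%.

59%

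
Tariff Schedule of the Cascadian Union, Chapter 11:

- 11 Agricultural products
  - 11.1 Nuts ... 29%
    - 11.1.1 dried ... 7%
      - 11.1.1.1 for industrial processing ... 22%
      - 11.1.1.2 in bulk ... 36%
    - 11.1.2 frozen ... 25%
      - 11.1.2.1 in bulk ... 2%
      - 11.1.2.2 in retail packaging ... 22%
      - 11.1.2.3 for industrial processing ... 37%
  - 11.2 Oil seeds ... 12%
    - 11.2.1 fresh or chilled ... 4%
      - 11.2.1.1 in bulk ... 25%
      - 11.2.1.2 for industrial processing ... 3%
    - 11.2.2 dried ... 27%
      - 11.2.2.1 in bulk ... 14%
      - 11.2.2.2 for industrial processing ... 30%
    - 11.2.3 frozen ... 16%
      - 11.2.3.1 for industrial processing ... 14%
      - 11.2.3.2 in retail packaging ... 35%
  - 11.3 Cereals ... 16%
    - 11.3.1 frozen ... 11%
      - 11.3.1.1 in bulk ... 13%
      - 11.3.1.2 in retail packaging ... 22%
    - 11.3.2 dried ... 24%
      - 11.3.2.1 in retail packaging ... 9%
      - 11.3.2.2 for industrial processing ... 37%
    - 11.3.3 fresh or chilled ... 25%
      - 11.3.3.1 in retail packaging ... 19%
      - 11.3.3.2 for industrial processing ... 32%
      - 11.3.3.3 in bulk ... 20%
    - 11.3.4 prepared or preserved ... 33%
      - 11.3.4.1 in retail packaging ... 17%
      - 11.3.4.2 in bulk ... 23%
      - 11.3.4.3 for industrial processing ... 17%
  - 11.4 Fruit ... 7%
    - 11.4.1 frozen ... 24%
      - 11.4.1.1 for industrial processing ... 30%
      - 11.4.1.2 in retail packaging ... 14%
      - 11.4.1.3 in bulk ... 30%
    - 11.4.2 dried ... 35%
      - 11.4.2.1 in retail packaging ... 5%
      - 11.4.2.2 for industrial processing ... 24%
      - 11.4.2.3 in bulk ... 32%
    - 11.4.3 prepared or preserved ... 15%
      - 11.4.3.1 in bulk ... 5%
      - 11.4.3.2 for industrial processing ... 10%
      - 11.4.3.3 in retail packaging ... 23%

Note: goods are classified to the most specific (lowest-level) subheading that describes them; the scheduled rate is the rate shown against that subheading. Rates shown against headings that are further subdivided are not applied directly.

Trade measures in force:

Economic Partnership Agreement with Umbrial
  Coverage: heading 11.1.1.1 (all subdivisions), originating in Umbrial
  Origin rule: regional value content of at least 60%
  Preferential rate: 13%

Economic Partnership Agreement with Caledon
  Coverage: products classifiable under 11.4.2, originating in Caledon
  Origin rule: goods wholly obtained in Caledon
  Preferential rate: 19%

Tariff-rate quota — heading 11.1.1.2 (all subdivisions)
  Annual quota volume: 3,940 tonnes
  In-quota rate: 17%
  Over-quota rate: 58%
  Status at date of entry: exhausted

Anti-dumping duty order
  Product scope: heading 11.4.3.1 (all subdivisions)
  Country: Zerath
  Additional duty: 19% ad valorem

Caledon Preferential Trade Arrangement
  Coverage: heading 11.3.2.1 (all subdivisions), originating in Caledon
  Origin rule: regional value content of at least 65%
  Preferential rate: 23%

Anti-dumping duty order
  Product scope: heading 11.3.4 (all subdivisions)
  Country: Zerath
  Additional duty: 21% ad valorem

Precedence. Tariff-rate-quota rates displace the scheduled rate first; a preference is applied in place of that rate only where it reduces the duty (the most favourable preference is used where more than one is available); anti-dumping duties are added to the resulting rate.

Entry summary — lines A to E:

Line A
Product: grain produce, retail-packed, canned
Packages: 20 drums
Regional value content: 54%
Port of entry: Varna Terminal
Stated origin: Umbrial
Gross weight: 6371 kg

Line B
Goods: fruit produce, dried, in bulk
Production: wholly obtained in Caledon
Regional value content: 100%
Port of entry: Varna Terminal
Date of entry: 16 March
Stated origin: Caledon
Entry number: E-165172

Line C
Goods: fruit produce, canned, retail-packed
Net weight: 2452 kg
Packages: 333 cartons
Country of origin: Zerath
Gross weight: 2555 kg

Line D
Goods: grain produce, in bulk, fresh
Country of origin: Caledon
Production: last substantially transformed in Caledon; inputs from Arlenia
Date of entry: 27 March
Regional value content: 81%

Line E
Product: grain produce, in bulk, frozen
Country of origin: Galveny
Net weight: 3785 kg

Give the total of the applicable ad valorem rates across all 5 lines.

92%

Line A: grain → 11.3; canned → 11.3.4; retail-packed → 11.3.4.1. Scheduled 17%. Umbrial agreement on 11.1.1.1: 11.3.4.1 not covered. → 17%.
Line B: fruit → 11.4; dried → 11.4.2; in bulk → 11.4.2.3. Scheduled 32%. Caledon agreement on 11.4.2: wholly obtained → 19% available; Caledon agreement on 11.3.2.1: 11.4.2.3 not covered; preferential 19%. → 19%.
Line C: fruit → 11.4; canned → 11.4.3; retail-packed → 11.4.3.3. Scheduled 23%. No special measure applies. → 23%.
Line D: grain → 11.3; fresh → 11.3.3; in bulk → 11.3.3.3. Scheduled 20%. Caledon agreement on 11.4.2: 11.3.3.3 not covered; Caledon agreement on 11.3.2.1: 11.3.3.3 not covered. → 20%.
Line E: grain → 11.3; frozen → 11.3.1; in bulk → 11.3.1.1. Scheduled 13%. No special measure applies. → 13%.
Sum: 17% + 19% + 23% + 20% + 13% = 92%.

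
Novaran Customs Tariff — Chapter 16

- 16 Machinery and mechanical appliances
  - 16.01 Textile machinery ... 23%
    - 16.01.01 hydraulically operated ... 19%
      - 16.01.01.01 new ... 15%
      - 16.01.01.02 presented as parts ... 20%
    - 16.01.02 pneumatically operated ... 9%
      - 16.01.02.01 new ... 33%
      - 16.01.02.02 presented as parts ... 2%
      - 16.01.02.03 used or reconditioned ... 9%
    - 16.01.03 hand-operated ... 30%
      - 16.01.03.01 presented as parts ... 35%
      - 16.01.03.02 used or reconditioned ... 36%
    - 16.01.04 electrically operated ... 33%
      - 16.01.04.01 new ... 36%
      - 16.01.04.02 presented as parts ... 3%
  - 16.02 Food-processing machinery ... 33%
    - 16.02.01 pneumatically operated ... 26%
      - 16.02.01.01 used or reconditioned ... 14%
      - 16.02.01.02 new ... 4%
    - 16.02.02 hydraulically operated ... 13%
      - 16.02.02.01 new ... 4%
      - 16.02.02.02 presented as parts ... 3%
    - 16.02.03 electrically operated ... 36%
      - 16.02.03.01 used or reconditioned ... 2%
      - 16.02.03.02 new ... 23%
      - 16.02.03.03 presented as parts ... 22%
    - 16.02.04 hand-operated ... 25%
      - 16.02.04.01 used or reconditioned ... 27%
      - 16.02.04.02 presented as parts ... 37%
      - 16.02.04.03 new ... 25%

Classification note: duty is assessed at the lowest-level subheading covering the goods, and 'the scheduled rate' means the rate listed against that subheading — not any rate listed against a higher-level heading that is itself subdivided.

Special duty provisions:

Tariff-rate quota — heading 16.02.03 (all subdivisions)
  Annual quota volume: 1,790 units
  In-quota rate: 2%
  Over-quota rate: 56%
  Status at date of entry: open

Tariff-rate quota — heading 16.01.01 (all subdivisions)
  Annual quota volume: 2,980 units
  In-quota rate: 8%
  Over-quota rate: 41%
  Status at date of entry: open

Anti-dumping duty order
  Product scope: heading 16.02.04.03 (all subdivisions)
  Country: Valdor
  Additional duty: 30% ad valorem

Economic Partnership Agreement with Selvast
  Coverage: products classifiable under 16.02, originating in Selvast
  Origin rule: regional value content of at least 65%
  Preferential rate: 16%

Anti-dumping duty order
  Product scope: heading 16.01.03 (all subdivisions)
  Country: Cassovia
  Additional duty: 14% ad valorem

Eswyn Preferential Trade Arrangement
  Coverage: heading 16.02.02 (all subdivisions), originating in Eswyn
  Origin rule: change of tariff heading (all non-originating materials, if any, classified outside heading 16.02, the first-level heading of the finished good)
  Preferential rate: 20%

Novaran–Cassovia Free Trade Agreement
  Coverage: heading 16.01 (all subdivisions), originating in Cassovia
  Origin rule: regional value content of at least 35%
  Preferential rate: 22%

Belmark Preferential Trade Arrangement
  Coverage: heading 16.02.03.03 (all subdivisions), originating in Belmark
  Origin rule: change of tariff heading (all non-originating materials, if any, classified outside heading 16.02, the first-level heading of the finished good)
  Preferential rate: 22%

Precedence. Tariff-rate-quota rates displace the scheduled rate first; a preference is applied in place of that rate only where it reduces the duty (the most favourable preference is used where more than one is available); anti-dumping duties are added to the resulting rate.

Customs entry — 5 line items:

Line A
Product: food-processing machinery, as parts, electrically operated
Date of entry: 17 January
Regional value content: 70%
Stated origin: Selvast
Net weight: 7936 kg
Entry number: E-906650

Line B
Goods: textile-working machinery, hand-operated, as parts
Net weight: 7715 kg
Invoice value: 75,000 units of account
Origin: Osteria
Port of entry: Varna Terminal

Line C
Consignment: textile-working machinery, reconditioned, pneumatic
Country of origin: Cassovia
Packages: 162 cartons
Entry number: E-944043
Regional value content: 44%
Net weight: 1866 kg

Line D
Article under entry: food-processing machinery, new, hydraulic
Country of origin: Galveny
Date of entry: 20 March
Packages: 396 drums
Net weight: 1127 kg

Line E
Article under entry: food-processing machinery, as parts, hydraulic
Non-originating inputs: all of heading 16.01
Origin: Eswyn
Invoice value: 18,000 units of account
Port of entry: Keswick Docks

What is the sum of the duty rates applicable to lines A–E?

53%

Line A: food-processing → 16.02; electrically operated → 16.02.03; as parts → 16.02.03.03. Scheduled 22%. quota on 16.02.03 open → in-quota 2%; Selvast agreement on 16.02: RVC ≥ 65% → 16% available; preference 16% not lower than 2% → no reduction. → 2%.
Line B: textile-working → 16.01; hand-operated → 16.01.03; as parts → 16.01.03.01. Scheduled 35%. No special measure applies. → 35%.
Line C: textile-working → 16.01; pneumatic → 16.01.02; reconditioned → 16.01.02.03. Scheduled 9%. Cassovia agreement on 16.01: RVC ≥ 35% → 22% available; preference 22% not lower than 9% → no reduction. → 9%.
Line D: food-processing → 16.02; hydraulic → 16.02.02; new → 16.02.02.01. Scheduled 4%. No special measure applies. → 4%.
Line E: food-processing → 16.02; hydraulic → 16.02.02; as parts → 16.02.02.02. Scheduled 3%. Eswyn agreement on 16.02.02: CTH met → 20% available; preference 20% not lower than 3% → no reduction. → 3%.
Sum: 2% + 35% + 9% + 4% + 3% = 53%.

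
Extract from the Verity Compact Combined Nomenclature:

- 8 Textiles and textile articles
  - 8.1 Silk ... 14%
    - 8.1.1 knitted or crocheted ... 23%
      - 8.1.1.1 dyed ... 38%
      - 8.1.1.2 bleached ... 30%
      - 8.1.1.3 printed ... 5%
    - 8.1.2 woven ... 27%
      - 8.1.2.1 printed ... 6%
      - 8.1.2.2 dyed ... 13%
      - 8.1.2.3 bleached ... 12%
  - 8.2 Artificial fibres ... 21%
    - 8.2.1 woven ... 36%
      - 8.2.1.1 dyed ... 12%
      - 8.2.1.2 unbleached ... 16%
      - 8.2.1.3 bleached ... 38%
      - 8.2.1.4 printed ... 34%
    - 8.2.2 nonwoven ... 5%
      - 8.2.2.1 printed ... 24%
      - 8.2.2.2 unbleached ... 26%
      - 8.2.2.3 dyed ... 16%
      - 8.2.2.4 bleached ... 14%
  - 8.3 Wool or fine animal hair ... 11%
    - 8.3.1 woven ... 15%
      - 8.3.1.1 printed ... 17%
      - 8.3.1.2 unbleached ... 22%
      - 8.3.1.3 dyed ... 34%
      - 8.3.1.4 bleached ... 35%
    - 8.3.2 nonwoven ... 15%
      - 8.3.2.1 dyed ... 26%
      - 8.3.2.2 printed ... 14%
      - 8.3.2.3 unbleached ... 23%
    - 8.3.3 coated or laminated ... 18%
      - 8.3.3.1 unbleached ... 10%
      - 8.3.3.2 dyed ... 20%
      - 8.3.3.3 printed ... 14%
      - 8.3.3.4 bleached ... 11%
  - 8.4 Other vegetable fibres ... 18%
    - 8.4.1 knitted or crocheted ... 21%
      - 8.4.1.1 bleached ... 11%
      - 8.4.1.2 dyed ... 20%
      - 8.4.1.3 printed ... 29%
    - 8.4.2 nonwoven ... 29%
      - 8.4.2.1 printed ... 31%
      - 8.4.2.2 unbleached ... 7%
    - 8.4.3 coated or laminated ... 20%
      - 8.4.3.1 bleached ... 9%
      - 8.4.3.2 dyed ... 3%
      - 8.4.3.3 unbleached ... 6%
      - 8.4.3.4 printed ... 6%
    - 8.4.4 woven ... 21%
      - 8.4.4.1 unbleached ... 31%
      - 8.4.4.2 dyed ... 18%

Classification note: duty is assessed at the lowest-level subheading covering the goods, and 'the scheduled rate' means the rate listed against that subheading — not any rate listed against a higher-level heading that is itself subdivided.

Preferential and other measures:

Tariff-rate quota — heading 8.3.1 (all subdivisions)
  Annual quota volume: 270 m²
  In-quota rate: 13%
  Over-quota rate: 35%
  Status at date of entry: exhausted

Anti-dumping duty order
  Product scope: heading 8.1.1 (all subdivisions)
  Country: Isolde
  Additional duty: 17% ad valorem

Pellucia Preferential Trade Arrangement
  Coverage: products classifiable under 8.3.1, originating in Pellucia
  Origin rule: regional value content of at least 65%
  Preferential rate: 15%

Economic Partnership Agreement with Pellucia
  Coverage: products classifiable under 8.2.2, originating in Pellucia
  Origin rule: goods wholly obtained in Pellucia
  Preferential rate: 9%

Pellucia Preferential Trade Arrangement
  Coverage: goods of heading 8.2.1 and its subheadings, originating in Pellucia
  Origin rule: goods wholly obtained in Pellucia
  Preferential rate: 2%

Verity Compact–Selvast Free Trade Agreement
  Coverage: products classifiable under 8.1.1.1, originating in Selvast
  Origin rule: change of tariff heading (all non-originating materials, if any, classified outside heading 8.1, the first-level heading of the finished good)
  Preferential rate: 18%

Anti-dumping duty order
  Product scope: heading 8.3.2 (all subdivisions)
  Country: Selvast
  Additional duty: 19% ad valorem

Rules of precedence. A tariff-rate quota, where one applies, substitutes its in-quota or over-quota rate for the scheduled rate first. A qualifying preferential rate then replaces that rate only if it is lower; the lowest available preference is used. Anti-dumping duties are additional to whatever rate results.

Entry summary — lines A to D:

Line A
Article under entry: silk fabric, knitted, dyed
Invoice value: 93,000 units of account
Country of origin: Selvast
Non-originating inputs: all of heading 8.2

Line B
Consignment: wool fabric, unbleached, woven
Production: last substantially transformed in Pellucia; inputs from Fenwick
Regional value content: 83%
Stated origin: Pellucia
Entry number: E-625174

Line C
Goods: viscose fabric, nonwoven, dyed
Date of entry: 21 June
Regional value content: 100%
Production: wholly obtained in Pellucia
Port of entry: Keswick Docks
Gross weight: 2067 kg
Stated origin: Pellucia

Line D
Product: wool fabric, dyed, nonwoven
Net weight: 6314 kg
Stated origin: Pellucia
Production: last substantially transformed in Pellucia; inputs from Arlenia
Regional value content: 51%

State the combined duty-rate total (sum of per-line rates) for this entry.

Line A: silk → 8.1; knitted → 8.1.1; dyed → 8.1.1.1. Scheduled 38%. Selvast agreement on 8.1.1.1: CTH met → 18% available; preferential 18%. → 18%.
Line B: wool → 8.3; woven → 8.3.1; unbleached → 8.3.1.2. Scheduled 22%. quota on 8.3.1 exhausted → over-quota 35%; Pellucia agreement on 8.3.1: RVC ≥ 65% → 15% available; Pellucia agreement on 8.2.2: 8.3.1.2 not covered; Pellucia agreement on 8.2.1: 8.3.1.2 not covered; preferential 15%. → 15%.
Line C: viscose → 8.2; nonwoven → 8.2.2; dyed → 8.2.2.3. Scheduled 16%. Pellucia agreement on 8.3.1: 8.2.2.3 not covered; Pellucia agreement on 8.2.2: wholly obtained → 9% available; Pellucia agreement on 8.2.1: 8.2.2.3 not covered; preferential 9%. → 9%.
Line D: wool → 8.3; nonwoven → 8.3.2; dyed → 8.3.2.1. Scheduled 26%. Pellucia agreement on 8.3.1: 8.3.2.1 not covered; Pellucia agreement on 8.2.2: 8.3.2.1 not covered; Pellucia agreement on 8.2.1: 8.3.2.1 not covered. → 26%.
Sum: 18% + 15% + 9% + 26% = 68%.

68%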